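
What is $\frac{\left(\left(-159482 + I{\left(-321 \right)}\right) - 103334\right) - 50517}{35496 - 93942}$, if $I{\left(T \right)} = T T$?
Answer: $\frac{105146}{29223} \approx 3.5981$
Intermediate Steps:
$I{\left(T \right)} = T^{2}$
$\frac{\left(\left(-159482 + I{\left(-321 \right)}\right) - 103334\right) - 50517}{35496 - 93942} = \frac{\left(\left(-159482 + \left(-321\right)^{2}\right) - 103334\right) - 50517}{35496 - 93942} = \frac{\left(\left(-159482 + 103041\right) - 103334\right) - 50517}{-58446} = \left(\left(-56441 - 103334\right) - 50517\right) \left(- \frac{1}{58446}\right) = \left(-159775 - 50517\right) \left(- \frac{1}{58446}\right) = \left(-210292\right) \left(- \frac{1}{58446}\right) = \frac{105146}{29223}$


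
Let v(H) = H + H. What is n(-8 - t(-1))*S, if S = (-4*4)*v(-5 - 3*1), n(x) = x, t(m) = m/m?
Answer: -2304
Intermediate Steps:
t(m) = 1
v(H) = 2*H
S = 256 (S = (-4*4)*(2*(-5 - 3*1)) = -32*(-5 - 3) = -32*(-8) = -16*(-16) = 256)
n(-8 - t(-1))*S = (-8 - 1*1)*256 = (-8 - 1)*256 = -9*256 = -2304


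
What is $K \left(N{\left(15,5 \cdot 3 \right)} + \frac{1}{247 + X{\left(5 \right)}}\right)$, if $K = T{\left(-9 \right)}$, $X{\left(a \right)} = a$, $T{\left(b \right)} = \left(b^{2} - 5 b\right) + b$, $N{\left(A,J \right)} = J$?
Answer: $\frac{49153}{28} \approx 1755.5$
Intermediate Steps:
$T{\left(b \right)} = b^{2} - 4 b$
$K = 117$ ($K = - 9 \left(-4 - 9\right) = \left(-9\right) \left(-13\right) = 117$)
$K \left(N{\left(15,5 \cdot 3 \right)} + \frac{1}{247 + X{\left(5 \right)}}\right) = 117 \left(5 \cdot 3 + \frac{1}{247 + 5}\right) = 117 \left(15 + \frac{1}{252}\right) = 117 \cdot \frac{3781}{252} = \frac{49153}{28}$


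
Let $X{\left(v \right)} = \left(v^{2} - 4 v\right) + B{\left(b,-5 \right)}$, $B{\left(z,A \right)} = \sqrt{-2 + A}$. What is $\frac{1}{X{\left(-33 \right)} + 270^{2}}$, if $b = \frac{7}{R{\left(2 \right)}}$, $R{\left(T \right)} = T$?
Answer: $\frac{74121}{5493922648} - \frac{i \sqrt{7}}{5493922648} \approx 1.3491 \cdot 10^{-5} - 4.8158 \cdot 10^{-10} i$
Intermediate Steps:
$b = \frac{7}{2} \approx 3.5$
$X{\left(v \right)} = v^{2} - 4 v + i \sqrt{7}$ ($X{\left(v \right)} = \left(v^{2} - 4 v\right) + \sqrt{-2 - 5} = \left(v^{2} - 4 v\right) + \sqrt{-7} = \left(v^{2} - 4 v\right) + i \sqrt{7} = v^{2} - 4 v + i \sqrt{7}$)
$\frac{1}{X{\left(-33 \right)} + 270^{2}} = \frac{1}{\left(\left(-33\right)^{2} - -132 + i \sqrt{7}\right) + 270^{2}} = \frac{1}{\left(1089 + 132 + i \sqrt{7}\right) + 72900} = \frac{1}{\left(1221 + i \sqrt{7}\right) + 72900} = \frac{1}{74121 + i \sqrt{7}}$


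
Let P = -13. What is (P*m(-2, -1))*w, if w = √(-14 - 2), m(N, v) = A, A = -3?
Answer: 156*I ≈ 156.0*I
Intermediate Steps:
m(N, v) = -3
w = 4*I (w = √(-16) = 4*I ≈ 4.0*I)
(P*m(-2, -1))*w = (-13*(-3))*(4*I) = 39*(4*I) = 156*I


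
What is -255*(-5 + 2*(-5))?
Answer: 3825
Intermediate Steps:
-255*(-5 + 2*(-5)) = -255*(-5 - 10) = -255*(-15) = 3825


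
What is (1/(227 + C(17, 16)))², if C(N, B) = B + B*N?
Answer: 1/265225 ≈ 3.7704e-6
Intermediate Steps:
(1/(227 + C(17, 16)))² = (1/(227 + 16*(1 + 17)))² = (1/(227 + 16*18))² = (1/(227 + 288))² = (1/515)² = 1/265225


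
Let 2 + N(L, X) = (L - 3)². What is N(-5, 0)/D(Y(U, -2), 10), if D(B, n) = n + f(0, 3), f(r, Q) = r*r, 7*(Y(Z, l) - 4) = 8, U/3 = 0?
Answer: 31/5 ≈ 6.2000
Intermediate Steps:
U = 0 (U = 3*0 = 0)
Y(Z, l) = 36/7 (Y(Z, l) = 4 + (⅐)*8 = 4 + 8/7 = 36/7)
N(L, X) = -2 + (-3 + L)² (N(L, X) = -2 + (L - 3)² = -2 + (-3 + L)²)
f(r, Q) = r²
D(B, n) = n (D(B, n) = n + 0² = n + 0 = n)
N(-5, 0)/D(Y(U, -2), 10) = (-2 + (-3 - 5)²)/10 = (-2 + (-8)²)*(⅒) = (-2 + 64)*(⅒) = 62*(⅒) = 31/5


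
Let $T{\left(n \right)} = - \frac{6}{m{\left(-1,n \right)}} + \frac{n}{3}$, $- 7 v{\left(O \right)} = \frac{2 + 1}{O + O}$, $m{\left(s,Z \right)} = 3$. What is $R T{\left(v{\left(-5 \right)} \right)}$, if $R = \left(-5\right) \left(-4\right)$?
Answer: $- \frac{278}{7} \approx -39.714$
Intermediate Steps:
$R = 20$
$v{\left(O \right)} = - \frac{3}{14 O}$ ($v{\left(O \right)} = - \frac{\left(2 + 1\right) \frac{1}{O + O}}{7} = - \frac{3 \frac{1}{2 O}}{7} = - \frac{\frac{3}{2} \frac{1}{O}}{7} = - \frac{3}{14 O}$)
$T{\left(n \right)} = -2 + \frac{n}{3}$ ($T{\left(n \right)} = - \frac{6}{3} + \frac{n}{3} = \left(-6\right) \frac{1}{3} + n \frac{1}{3} = -2 + \frac{n}{3}$)
$R T{\left(v{\left(-5 \right)} \right)} = 20 \left(-2 + \frac{\left(- \frac{3}{14}\right) \frac{1}{-5}}{3}\right) = 20 \left(-2 + \frac{\left(- \frac{3}{14}\right) \left(- \frac{1}{5}\right)}{3}\right) = 20 \left(-2 + \frac{1}{3} \cdot \frac{3}{70}\right) = 20 \left(-2 + \frac{1}{70}\right) = 20 \left(- \frac{139}{70}\right) = - \frac{278}{7}$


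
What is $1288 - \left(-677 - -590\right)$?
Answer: $1375$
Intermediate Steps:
$1288 - \left(-677 - -590\right) = 1288 - \left(-677 + 590\right) = 1288 - -87 = 1288 + 87 = 1375$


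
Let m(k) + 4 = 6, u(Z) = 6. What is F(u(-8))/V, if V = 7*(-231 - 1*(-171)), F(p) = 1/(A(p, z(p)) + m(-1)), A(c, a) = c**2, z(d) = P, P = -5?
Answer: -1/15960 ≈ -6.2657e-5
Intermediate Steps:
z(d) = -5
m(k) = 2 (m(k) = -4 + 6 = 2)
F(p) = 1/(2 + p**2) (F(p) = 1/(p**2 + 2) = 1/(2 + p**2))
V = -420 (V = 7*(-231 + 171) = 7*(-60) = -420)
F(u(-8))/V = 1/((2 + 6**2)*(-420)) = -1/420/(2 + 36) = -1/420/38 = (1/38)*(-1/420) = -1/15960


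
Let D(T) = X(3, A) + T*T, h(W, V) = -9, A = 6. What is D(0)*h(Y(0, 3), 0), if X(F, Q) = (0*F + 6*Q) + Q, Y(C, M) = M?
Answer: -378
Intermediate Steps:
X(F, Q) = 7*Q (X(F, Q) = (0 + 6*Q) + Q = 6*Q + Q = 7*Q)
D(T) = 42 + T² (D(T) = 7*6 + T*T = 42 + T²)
D(0)*h(Y(0, 3), 0) = (42 + 0²)*(-9) = (42 + 0)*(-9) = 42*(-9) = -378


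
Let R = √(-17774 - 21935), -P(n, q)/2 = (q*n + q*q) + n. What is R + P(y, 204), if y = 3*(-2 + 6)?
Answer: -88152 + I*√39709 ≈ -88152.0 + 199.27*I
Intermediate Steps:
y = 12 (y = 3*4 = 12)
P(n, q) = -2*n - 2*q² - 2*n*q (P(n, q) = -2*((q*n + q*q) + n) = -2*((n*q + q²) + n) = -2*((q² + n*q) + n) = -2*(n + q² + n*q) = -2*n - 2*q² - 2*n*q)
R = I*√39709 (R = √(-39709) = I*√39709 ≈ 199.27*I)
R + P(y, 204) = I*√39709 + (-2*12 - 2*204² - 2*12*204) = I*√39709 + (-24 - 2*41616 - 4896) = I*√39709 + (-24 - 83232 - 4896) = I*√39709 - 88152 = -88152 + I*√39709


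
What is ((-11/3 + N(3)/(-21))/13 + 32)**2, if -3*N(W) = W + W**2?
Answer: 75047569/74529 ≈ 1007.0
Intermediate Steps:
N(W) = -W/3 - W**2/3 (N(W) = -(W + W**2)/3 = -W/3 - W**2/3)
((-11/3 + N(3)/(-21))/13 + 32)**2 = ((-11/3 - 1/3*3*(1 + 3)/(-21))/13 + 32)**2 = ((-11*1/3 - 1/3*3*4*(-1/21))*(1/13) + 32)**2 = ((-11/3 - 4*(-1/21))*(1/13) + 32)**2 = ((-11/3 + 4/21)*(1/13) + 32)**2 = (-73/21*1/13 + 32)**2 = (-73/273 + 32)**2 = (8663/273)**2 = 75047569/74529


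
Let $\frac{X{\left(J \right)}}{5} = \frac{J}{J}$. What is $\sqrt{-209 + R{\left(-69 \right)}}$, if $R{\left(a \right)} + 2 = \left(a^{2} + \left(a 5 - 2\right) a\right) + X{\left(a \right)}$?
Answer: $\sqrt{28498} \approx 168.81$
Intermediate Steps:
$X{\left(J \right)} = 5$ ($X{\left(J \right)} = 5 \frac{J}{J} = 5 \cdot 1 = 5$)
$R{\left(a \right)} = 3 + a^{2} + a \left(-2 + 5 a\right)$ ($R{\left(a \right)} = -2 + \left(\left(a^{2} + \left(a 5 - 2\right) a\right) + 5\right) = -2 + \left(\left(a^{2} + \left(5 a - 2\right) a\right) + 5\right) = -2 + \left(\left(a^{2} + \left(-2 + 5 a\right) a\right) + 5\right) = -2 + \left(\left(a^{2} + a \left(-2 + 5 a\right)\right) + 5\right) = -2 + \left(5 + a^{2} + a \left(-2 + 5 a\right)\right) = 3 + a^{2} + a \left(-2 + 5 a\right)$)
$\sqrt{-209 + R{\left(-69 \right)}} = \sqrt{-209 + \left(3 - -138 + 6 \left(-69\right)^{2}\right)} = \sqrt{-209 + \left(3 + 138 + 6 \cdot 4761\right)} = \sqrt{-209 + \left(3 + 138 + 28566\right)} = \sqrt{-209 + 28707} = \sqrt{28498}$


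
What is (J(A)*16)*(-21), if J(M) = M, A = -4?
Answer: 1344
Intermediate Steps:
(J(A)*16)*(-21) = -4*16*(-21) = -64*(-21) = 1344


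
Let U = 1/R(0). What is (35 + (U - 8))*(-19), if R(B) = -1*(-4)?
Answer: -2071/4 ≈ -517.75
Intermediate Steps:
R(B) = 4
U = ¼ (U = 1/4 = ¼ ≈ 0.25000)
(35 + (U - 8))*(-19) = (35 + (¼ - 8))*(-19) = (35 - 31/4)*(-19) = (109/4)*(-19) = -2071/4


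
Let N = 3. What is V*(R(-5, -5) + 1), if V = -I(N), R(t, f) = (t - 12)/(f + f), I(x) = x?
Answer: -81/10 ≈ -8.1000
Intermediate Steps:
R(t, f) = (-12 + t)/(2*f) (R(t, f) = (-12 + t)/((2*f)) = (-12 + t)*(1/(2*f)) = (-12 + t)/(2*f))
V = -3 (V = -1*3 = -3)
V*(R(-5, -5) + 1) = -3*((½)*(-12 - 5)/(-5) + 1) = -3*((½)*(-⅕)*(-17) + 1) = -3*(17/10 + 1) = -3*27/10 = -81/10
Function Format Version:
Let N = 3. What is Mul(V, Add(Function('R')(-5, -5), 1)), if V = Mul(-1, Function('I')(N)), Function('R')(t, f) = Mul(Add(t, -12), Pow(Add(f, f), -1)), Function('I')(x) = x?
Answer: Rational(-81, 10) ≈ -8.1000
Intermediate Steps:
Function('R')(t, f) = Mul(Rational(1, 2), Pow(f, -1), Add(-12, t)) (Function('R')(t, f) = Mul(Add(-12, t), Pow(Mul(2, f), -1)) = Mul(Add(-12, t), Mul(Rational(1, 2), Pow(f, -1))) = Mul(Rational(1, 2), Pow(f, -1), Add(-12, t)))
V = -3 (V = Mul(-1, 3) = -3)
Mul(V, Add(Function('R')(-5, -5), 1)) = Mul(-3, Add(Mul(Rational(1, 2), Pow(-5, -1), Add(-12, -5)), 1)) = Mul(-3, Add(Mul(Rational(1, 2), Rational(-1, 5), -17), 1)) = Mul(-3, Add(Rational(17, 10), 1)) = Mul(-3, Rational(27, 10)) = Rational(-81, 10)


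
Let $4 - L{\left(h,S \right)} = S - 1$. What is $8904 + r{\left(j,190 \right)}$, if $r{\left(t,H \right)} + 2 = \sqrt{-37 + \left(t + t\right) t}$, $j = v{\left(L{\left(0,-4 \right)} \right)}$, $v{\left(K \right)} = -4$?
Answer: $8902 + i \sqrt{5} \approx 8902.0 + 2.2361 i$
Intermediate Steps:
$L{\left(h,S \right)} = 5 - S$ ($L{\left(h,S \right)} = 4 - \left(S - 1\right) = 4 - \left(-1 + S\right) = 5 - S$)
$j = -4$
$r{\left(t,H \right)} = -2 + \sqrt{-37 + 2 t^{2}}$ ($r{\left(t,H \right)} = -2 + \sqrt{-37 + \left(t + t\right) t} = -2 + \sqrt{-37 + 2 t t} = -2 + \sqrt{-37 + 2 t^{2}}$)
$8904 + r{\left(j,190 \right)} = 8904 - \left(2 - \sqrt{-37 + 2 \left(-4\right)^{2}}\right) = 8904 - \left(2 - \sqrt{-37 + 2 \cdot 16}\right) = 8904 - \left(2 - \sqrt{-37 + 32}\right) = 8904 - \left(2 - \sqrt{-5}\right) = 8904 - \left(2 - i \sqrt{5}\right) = 8902 + i \sqrt{5}$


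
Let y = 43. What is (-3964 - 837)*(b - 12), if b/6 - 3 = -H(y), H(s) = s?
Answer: 1209852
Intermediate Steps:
b = -240 (b = 18 + 6*(-1*43) = 18 + 6*(-43) = 18 - 258 = -240)
(-3964 - 837)*(b - 12) = (-3964 - 837)*(-240 - 12) = -4801*(-252) = 1209852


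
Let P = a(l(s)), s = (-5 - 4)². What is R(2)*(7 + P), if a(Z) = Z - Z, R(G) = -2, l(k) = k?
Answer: -14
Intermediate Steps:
s = 81 (s = (-9)² = 81)
a(Z) = 0
P = 0
R(2)*(7 + P) = -2*(7 + 0) = -2*7 = -14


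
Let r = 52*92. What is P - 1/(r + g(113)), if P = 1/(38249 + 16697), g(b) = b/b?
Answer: -50161/262916610 ≈ -0.00019079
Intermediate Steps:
g(b) = 1
r = 4784
P = 1/54946 ≈ 1.8200e-5
P - 1/(r + g(113)) = 1/54946 - 1/(4784 + 1) = 1/54946 - 1/4785 = -50161/262916610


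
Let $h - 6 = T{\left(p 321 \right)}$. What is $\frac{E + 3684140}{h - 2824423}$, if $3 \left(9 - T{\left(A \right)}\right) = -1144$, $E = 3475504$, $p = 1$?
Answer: $- \frac{5369733}{2118020} \approx -2.5353$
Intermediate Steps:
$T{\left(A \right)} = \frac{1171}{3}$ ($T{\left(A \right)} = 9 - - \frac{1144}{3} = 9 + \frac{1144}{3} = \frac{1171}{3}$)
$h = \frac{1189}{3}$ ($h = 6 + \frac{1171}{3} = \frac{1189}{3} \approx 396.33$)
$\frac{E + 3684140}{h - 2824423} = \frac{3475504 + 3684140}{\frac{1189}{3} - 2824423} = \frac{7159644}{- \frac{8472080}{3}} = 7159644 \left(- \frac{3}{8472080}\right) = - \frac{5369733}{2118020}$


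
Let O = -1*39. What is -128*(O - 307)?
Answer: 44288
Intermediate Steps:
O = -39
-128*(O - 307) = -128*(-39 - 307) = -128*(-346) = 44288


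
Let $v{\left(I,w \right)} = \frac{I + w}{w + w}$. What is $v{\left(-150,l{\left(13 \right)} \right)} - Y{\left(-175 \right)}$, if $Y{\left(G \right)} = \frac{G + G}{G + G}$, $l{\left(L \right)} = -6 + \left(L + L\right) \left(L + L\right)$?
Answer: $- \frac{41}{67} \approx -0.61194$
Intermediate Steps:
$l{\left(L \right)} = -6 + 4 L^{2}$ ($l{\left(L \right)} = -6 + 2 L 2 L = -6 + 4 L^{2}$)
$v{\left(I,w \right)} = \frac{I + w}{2 w}$
$Y{\left(G \right)} = 1$ ($Y{\left(G \right)} = \frac{2 G}{2 G} = 2 G \frac{1}{2 G} = 1$)
$v{\left(-150,l{\left(13 \right)} \right)} - Y{\left(-175 \right)} = \frac{-150 - \left(6 - 4 \cdot 13^{2}\right)}{2 \left(-6 + 4 \cdot 13^{2}\right)} - 1 = \frac{-150 + \left(-6 + 4 \cdot 169\right)}{2 \left(-6 + 4 \cdot 169\right)} - 1 = \frac{-150 + \left(-6 + 676\right)}{2 \left(-6 + 676\right)} - 1 = \frac{-150 + 670}{2 \cdot 670} - 1 = \frac{1}{2} \cdot \frac{1}{670} \cdot 520 - 1 = \frac{26}{67} - 1 = - \frac{41}{67}$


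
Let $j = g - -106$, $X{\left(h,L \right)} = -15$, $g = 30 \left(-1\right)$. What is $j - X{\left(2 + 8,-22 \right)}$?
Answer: $91$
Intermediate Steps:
$g = -30$
$j = 76$ ($j = -30 - -106 = -30 + 106 = 76$)
$j - X{\left(2 + 8,-22 \right)} = 76 - -15 = 76 + 15 = 91$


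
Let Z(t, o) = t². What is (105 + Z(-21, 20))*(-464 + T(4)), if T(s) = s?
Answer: -251160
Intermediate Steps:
(105 + Z(-21, 20))*(-464 + T(4)) = (105 + (-21)²)*(-464 + 4) = (105 + 441)*(-460) = 546*(-460) = -251160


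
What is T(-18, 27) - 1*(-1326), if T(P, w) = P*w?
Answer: 840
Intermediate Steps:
T(-18, 27) - 1*(-1326) = -18*27 - 1*(-1326) = -486 + 1326 = 840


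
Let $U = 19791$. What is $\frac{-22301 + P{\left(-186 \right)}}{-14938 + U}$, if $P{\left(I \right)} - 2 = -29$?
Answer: $- \frac{22328}{4853} \approx -4.6009$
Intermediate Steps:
$P{\left(I \right)} = -27$ ($P{\left(I \right)} = 2 - 29 = -27$)
$\frac{-22301 + P{\left(-186 \right)}}{-14938 + U} = \frac{-22301 - 27}{-14938 + 19791} = - \frac{22328}{4853}$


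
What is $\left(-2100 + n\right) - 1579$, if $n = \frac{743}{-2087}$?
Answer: $- \frac{7678816}{2087} \approx -3679.4$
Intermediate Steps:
$n = - \frac{743}{2087}$ ($n = 743 \left(- \frac{1}{2087}\right) = - \frac{743}{2087} \approx -0.35601$)
$\left(-2100 + n\right) - 1579 = \left(-2100 - \frac{743}{2087}\right) - 1579 = - \frac{4383443}{2087} - 1579 = - \frac{7678816}{2087}$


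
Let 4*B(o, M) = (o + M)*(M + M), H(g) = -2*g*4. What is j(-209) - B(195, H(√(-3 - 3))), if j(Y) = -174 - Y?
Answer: 227 + 780*I*√6 ≈ 227.0 + 1910.6*I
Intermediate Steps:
H(g) = -8*g
B(o, M) = M*(M + o)/2 (B(o, M) = ((o + M)*(M + M))/4 = ((M + o)*(2*M))/4 = (2*M*(M + o))/4 = M*(M + o)/2)
j(-209) - B(195, H(√(-3 - 3))) = (-174 - 1*(-209)) - (-8*√(-3 - 3))*(-8*√(-3 - 3) + 195)/2 = (-174 + 209) - (-8*I*√6)*(-8*I*√6 + 195)/2 = 35 - (-8*I*√6)*(-8*I*√6 + 195)/2 = 35 - (-8*I*√6)*(195 - 8*I*√6)/2 = 35 - (-4)*I*√6*(195 - 8*I*√6) = 35 + 4*I*√6*(195 - 8*I*√6)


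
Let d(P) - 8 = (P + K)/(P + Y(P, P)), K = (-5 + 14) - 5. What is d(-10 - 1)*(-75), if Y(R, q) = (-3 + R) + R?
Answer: -7375/12 ≈ -614.58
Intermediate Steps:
Y(R, q) = -3 + 2*R
K = 4 (K = 9 - 5 = 4)
d(P) = 8 + (4 + P)/(-3 + 3*P) (d(P) = 8 + (P + 4)/(P + (-3 + 2*P)) = 8 + (4 + P)/(-3 + 3*P))
d(-10 - 1)*(-75) = (5*(-4 + 5*(-10 - 1))/(3*(-1 + (-10 - 1))))*(-75) = (5*(-4 + 5*(-11))/(3*(-1 - 11)))*(-75) = ((5/3)*(-4 - 55)/(-12))*(-75) = ((5/3)*(-1/12)*(-59))*(-75) = (295/36)*(-75) = -7375/12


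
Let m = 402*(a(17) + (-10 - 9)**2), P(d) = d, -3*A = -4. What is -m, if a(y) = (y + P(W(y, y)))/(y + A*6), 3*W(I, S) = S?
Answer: -3637162/25 ≈ -1.4549e+5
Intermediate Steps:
A = 4/3 (A = -1/3*(-4) = 4/3 ≈ 1.3333)
W(I, S) = S/3
a(y) = 4*y/(3*(8 + y)) (a(y) = (y + y/3)/(y + (4/3)*6) = (4*y/3)/(y + 8) = (4*y/3)/(8 + y) = 4*y/(3*(8 + y)))
m = 3637162/25 (m = 402*((4/3)*17/(8 + 17) + (-10 - 9)**2) = 402*((4/3)*17/25 + (-19)**2) = 402*((4/3)*17*(1/25) + 361) = 402*(68/75 + 361) = 402*(27143/75) = 3637162/25 ≈ 1.4549e+5)
-m = -1*3637162/25 = -3637162/25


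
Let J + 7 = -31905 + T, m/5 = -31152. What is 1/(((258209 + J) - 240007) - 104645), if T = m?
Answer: -1/274115 ≈ -3.6481e-6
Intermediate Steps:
m = -155760 (m = 5*(-31152) = -155760)
T = -155760
J = -187672 (J = -7 + (-31905 - 155760) = -7 - 187665 = -187672)
1/(((258209 + J) - 240007) - 104645) = 1/(((258209 - 187672) - 240007) - 104645) = 1/((70537 - 240007) - 104645) = 1/(-169470 - 104645) = 1/(-274115) = -1/274115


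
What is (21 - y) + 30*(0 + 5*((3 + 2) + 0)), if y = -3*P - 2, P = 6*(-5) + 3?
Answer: 692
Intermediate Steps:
P = -27 (P = -30 + 3 = -27)
y = 79 (y = -3*(-27) - 2 = 81 - 2 = 79)
(21 - y) + 30*(0 + 5*((3 + 2) + 0)) = (21 - 1*79) + 30*(0 + 5*((3 + 2) + 0)) = (21 - 79) + 30*(0 + 5*(5 + 0)) = -58 + 30*(0 + 5*5) = -58 + 30*(0 + 25) = -58 + 30*25 = -58 + 750 = 692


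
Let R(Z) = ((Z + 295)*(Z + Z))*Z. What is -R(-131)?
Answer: -5628808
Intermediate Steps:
R(Z) = 2*Z²*(295 + Z) (R(Z) = ((295 + Z)*(2*Z))*Z = (2*Z*(295 + Z))*Z = 2*Z²*(295 + Z))
-R(-131) = -2*(-131)²*(295 - 131) = -2*17161*164 = -1*5628808 = -5628808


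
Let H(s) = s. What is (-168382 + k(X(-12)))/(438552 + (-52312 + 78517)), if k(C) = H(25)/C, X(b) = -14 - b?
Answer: -112263/309838 ≈ -0.36233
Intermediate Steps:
k(C) = 25/C
(-168382 + k(X(-12)))/(438552 + (-52312 + 78517)) = (-168382 + 25/(-14 - 1*(-12)))/(438552 + (-52312 + 78517)) = (-168382 + 25/(-14 + 12))/(438552 + 26205) = (-168382 + 25/(-2))/464757 = (-168382 + 25*(-½))*(1/464757) = (-168382 - 25/2)*(1/464757) = -336789/2*1/464757 = -112263/309838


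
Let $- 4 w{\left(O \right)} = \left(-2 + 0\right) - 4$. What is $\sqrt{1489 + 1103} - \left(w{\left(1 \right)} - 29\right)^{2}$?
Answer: $- \frac{3025}{4} + 36 \sqrt{2} \approx -705.34$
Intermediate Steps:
$w{\left(O \right)} = \frac{3}{2}$ ($w{\left(O \right)} = - \frac{\left(-2 + 0\right) - 4}{4} = - \frac{-2 - 4}{4} = \left(- \frac{1}{4}\right) \left(-6\right) = \frac{3}{2}$)
$\sqrt{1489 + 1103} - \left(w{\left(1 \right)} - 29\right)^{2} = \sqrt{1489 + 1103} - \left(\frac{3}{2} - 29\right)^{2} = \sqrt{2592} - \left(- \frac{55}{2}\right)^{2} = 36 \sqrt{2} - \frac{3025}{4} = - \frac{3025}{4} + 36 \sqrt{2}$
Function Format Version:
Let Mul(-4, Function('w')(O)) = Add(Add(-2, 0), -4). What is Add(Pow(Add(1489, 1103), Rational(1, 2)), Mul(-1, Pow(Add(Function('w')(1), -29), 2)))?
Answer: Add(Rational(-3025, 4), Mul(36, Pow(2, Rational(1, 2)))) ≈ -705.34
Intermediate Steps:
Function('w')(O) = Rational(3, 2) (Function('w')(O) = Mul(Rational(-1, 4), Add(Add(-2, 0), -4)) = Mul(Rational(-1, 4), Add(-2, -4)) = Mul(Rational(-1, 4), -6) = Rational(3, 2))
Add(Pow(Add(1489, 1103), Rational(1, 2)), Mul(-1, Pow(Add(Function('w')(1), -29), 2))) = Add(Pow(Add(1489, 1103), Rational(1, 2)), Mul(-1, Pow(Add(Rational(3, 2), -29), 2))) = Add(Pow(2592, Rational(1, 2)), Mul(-1, Pow(Rational(-55, 2), 2))) = Add(Mul(36, Pow(2, Rational(1, 2))), Mul(-1, Rational(3025, 4))) = Add(Mul(36, Pow(2, Rational(1, 2))), Rational(-3025, 4)) = Add(Rational(-3025, 4), Mul(36, Pow(2, Rational(1, 2))))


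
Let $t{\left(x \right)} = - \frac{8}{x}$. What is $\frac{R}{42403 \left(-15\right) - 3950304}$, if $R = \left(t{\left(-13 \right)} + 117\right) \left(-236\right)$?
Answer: $\frac{360844}{59622537} \approx 0.0060521$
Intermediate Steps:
$R = - \frac{360844}{13}$ ($R = \left(- \frac{8}{-13} + 117\right) \left(-236\right) = \left(\left(-8\right) \left(- \frac{1}{13}\right) + 117\right) \left(-236\right) = \left(\frac{8}{13} + 117\right) \left(-236\right) = \frac{1529}{13} \left(-236\right) = - \frac{360844}{13} \approx -27757.0$)
$\frac{R}{42403 \left(-15\right) - 3950304} = - \frac{360844}{13 \left(42403 \left(-15\right) - 3950304\right)} = - \frac{360844}{13 \left(-636045 - 3950304\right)} = - \frac{360844}{13 \left(-4586349\right)} = \left(- \frac{360844}{13}\right) \left(- \frac{1}{4586349}\right) = \frac{360844}{59622537}$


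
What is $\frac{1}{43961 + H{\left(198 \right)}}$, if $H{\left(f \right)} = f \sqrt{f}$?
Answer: $\frac{43961}{1924807129} - \frac{594 \sqrt{22}}{1924807129} \approx 2.1392 \cdot 10^{-5}$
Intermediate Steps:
$H{\left(f \right)} = f^{\frac{3}{2}}$
$\frac{1}{43961 + H{\left(198 \right)}} = \frac{1}{43961 + 198^{\frac{3}{2}}} = \frac{1}{43961 + 594 \sqrt{22}}$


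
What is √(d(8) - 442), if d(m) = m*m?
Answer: 3*I*√42 ≈ 19.442*I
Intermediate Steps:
d(m) = m²
√(d(8) - 442) = √(8² - 442) = √(64 - 442) = √(-378) = 3*I*√42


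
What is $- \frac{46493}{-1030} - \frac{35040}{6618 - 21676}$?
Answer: $\frac{368091397}{7754870} \approx 47.466$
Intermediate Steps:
$- \frac{46493}{-1030} - \frac{35040}{6618 - 21676} = \left(-46493\right) \left(- \frac{1}{1030}\right) - \frac{35040}{-15058} = \frac{46493}{1030} - - \frac{17520}{7529} = \frac{46493}{1030} + \frac{17520}{7529} = \frac{368091397}{7754870}$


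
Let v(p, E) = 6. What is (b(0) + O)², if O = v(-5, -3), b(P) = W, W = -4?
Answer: 4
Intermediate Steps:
b(P) = -4
O = 6
(b(0) + O)² = (-4 + 6)² = 2² = 4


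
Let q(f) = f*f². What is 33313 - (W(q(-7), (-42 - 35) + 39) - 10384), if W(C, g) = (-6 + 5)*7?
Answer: 43704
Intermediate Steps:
q(f) = f³
W(C, g) = -7 (W(C, g) = -1*7 = -7)
33313 - (W(q(-7), (-42 - 35) + 39) - 10384) = 33313 - (-7 - 10384) = 33313 - 1*(-10391) = 33313 + 10391 = 43704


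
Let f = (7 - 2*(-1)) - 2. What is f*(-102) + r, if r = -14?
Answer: -728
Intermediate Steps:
f = 7 (f = (7 + 2) - 2 = 9 - 2 = 7)
f*(-102) + r = 7*(-102) - 14 = -714 - 14 = -728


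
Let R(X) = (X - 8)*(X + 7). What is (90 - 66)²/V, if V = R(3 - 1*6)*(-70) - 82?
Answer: 288/1499 ≈ 0.19213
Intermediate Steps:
R(X) = (-8 + X)*(7 + X)
V = 2998 (V = (-56 + (3 - 1*6)² - (3 - 1*6))*(-70) - 82 = (-56 + (3 - 6)² - (3 - 6))*(-70) - 82 = (-56 + (-3)² - 1*(-3))*(-70) - 82 = (-56 + 9 + 3)*(-70) - 82 = -44*(-70) - 82 = 3080 - 82 = 2998)
(90 - 66)²/V = (90 - 66)²/2998 = 24²*(1/2998) = 576*(1/2998) = 288/1499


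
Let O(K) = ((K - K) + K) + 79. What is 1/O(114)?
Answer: 1/193 ≈ 0.0051813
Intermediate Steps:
O(K) = 79 + K (O(K) = (0 + K) + 79 = K + 79 = 79 + K)
1/O(114) = 1/(79 + 114) = 1/193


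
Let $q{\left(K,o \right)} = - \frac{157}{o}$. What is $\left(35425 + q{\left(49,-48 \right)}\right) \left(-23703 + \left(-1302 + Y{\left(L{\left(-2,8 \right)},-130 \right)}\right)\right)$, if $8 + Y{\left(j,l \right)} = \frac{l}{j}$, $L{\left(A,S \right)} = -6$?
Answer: $- \frac{63748780259}{72} \approx -8.854 \cdot 10^{8}$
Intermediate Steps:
$Y{\left(j,l \right)} = -8 + \frac{l}{j}$
$\left(35425 + q{\left(49,-48 \right)}\right) \left(-23703 + \left(-1302 + Y{\left(L{\left(-2,8 \right)},-130 \right)}\right)\right) = \left(35425 - \frac{157}{-48}\right) \left(-23703 - \left(1310 - \frac{65}{3}\right)\right) = \left(35425 - - \frac{157}{48}\right) \left(-23703 - \frac{3865}{3}\right) = \left(35425 + \frac{157}{48}\right) \left(-23703 + \left(-1302 + \left(-8 + \frac{65}{3}\right)\right)\right) = \frac{1700557 \left(-23703 + \left(-1302 + \frac{41}{3}\right)\right)}{48} = \frac{1700557 \left(-23703 - \frac{3865}{3}\right)}{48} = \frac{1700557}{48} \left(- \frac{74974}{3}\right) = - \frac{63748780259}{72}$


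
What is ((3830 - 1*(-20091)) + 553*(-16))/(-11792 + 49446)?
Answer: 15073/37654 ≈ 0.40030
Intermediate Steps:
((3830 - 1*(-20091)) + 553*(-16))/(-11792 + 49446) = ((3830 + 20091) - 8848)/37654 = (23921 - 8848)*(1/37654) = 15073*(1/37654) = 15073/37654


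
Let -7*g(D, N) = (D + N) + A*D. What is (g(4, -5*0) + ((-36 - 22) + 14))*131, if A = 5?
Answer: -43492/7 ≈ -6213.1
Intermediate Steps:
g(D, N) = -6*D/7 - N/7 (g(D, N) = -((D + N) + 5*D)/7 = -(N + 6*D)/7 = -6*D/7 - N/7)
(g(4, -5*0) + ((-36 - 22) + 14))*131 = ((-6/7*4 - (-5)*0/7) + ((-36 - 22) + 14))*131 = ((-24/7 - 1/7*0) + (-58 + 14))*131 = ((-24/7 + 0) - 44)*131 = (-24/7 - 44)*131 = -332/7*131 = -43492/7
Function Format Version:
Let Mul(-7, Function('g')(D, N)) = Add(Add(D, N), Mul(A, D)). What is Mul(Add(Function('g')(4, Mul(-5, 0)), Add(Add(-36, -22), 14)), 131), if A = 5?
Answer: Rational(-43492, 7) ≈ -6213.1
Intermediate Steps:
Function('g')(D, N) = Add(Mul(Rational(-6, 7), D), Mul(Rational(-1, 7), N)) (Function('g')(D, N) = Mul(Rational(-1, 7), Add(Add(D, N), Mul(5, D))) = Mul(Rational(-1, 7), Add(N, Mul(6, D))) = Add(Mul(Rational(-6, 7), D), Mul(Rational(-1, 7), N)))
Mul(Add(Function('g')(4, Mul(-5, 0)), Add(Add(-36, -22), 14)), 131) = Mul(Add(Add(Mul(Rational(-6, 7), 4), Mul(Rational(-1, 7), Mul(-5, 0))), Add(Add(-36, -22), 14)), 131) = Mul(Add(Add(Rational(-24, 7), Mul(Rational(-1, 7), 0)), Add(-58, 14)), 131) = Mul(Add(Add(Rational(-24, 7), 0), -44), 131) = Mul(Add(Rational(-24, 7), -44), 131) = Mul(Rational(-332, 7), 131) = Rational(-43492, 7)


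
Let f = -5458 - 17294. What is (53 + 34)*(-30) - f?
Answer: 20142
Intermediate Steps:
f = -22752
(53 + 34)*(-30) - f = (53 + 34)*(-30) - 1*(-22752) = 87*(-30) + 22752 = -2610 + 22752 = 20142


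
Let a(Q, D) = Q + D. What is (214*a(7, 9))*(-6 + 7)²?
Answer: 3424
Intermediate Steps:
a(Q, D) = D + Q
(214*a(7, 9))*(-6 + 7)² = (214*(9 + 7))*(-6 + 7)² = (214*16)*1² = 3424*1 = 3424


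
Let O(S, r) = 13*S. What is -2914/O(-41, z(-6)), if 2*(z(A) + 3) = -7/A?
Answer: 2914/533 ≈ 5.4672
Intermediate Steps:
z(A) = -3 - 7/(2*A) (z(A) = -3 + (-7/A)/2 = -3 - 7/(2*A))
-2914/O(-41, z(-6)) = -2914/(13*(-41)) = -2914/(-533) = -2914*(-1/533) = 2914/533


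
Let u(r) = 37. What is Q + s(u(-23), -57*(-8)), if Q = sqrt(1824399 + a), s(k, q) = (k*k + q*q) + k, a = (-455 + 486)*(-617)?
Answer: 209342 + 2*sqrt(451318) ≈ 2.1069e+5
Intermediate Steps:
a = -19127 (a = 31*(-617) = -19127)
s(k, q) = k + k**2 + q**2 (s(k, q) = (k**2 + q**2) + k = k + k**2 + q**2)
Q = 2*sqrt(451318) (Q = sqrt(1824399 - 19127) = sqrt(1805272) = 2*sqrt(451318) ≈ 1343.6)
Q + s(u(-23), -57*(-8)) = 2*sqrt(451318) + (37 + 37**2 + (-57*(-8))**2) = 2*sqrt(451318) + (37 + 1369 + 456**2) = 2*sqrt(451318) + (37 + 1369 + 207936) = 2*sqrt(451318) + 209342 = 209342 + 2*sqrt(451318)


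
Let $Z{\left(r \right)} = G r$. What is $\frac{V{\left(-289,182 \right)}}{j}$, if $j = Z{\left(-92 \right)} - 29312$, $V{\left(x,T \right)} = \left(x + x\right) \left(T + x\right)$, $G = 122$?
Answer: $- \frac{30923}{20268} \approx -1.5257$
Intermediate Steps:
$V{\left(x,T \right)} = 2 x \left(T + x\right)$
$Z{\left(r \right)} = 122 r$
$j = -40536$ ($j = 122 \left(-92\right) - 29312 = -11224 - 29312 = -40536$)
$\frac{V{\left(-289,182 \right)}}{j} = \frac{2 \left(-289\right) \left(182 - 289\right)}{-40536} = 2 \left(-289\right) \left(-107\right) \left(- \frac{1}{40536}\right) = 61846 \left(- \frac{1}{40536}\right) = - \frac{30923}{20268}$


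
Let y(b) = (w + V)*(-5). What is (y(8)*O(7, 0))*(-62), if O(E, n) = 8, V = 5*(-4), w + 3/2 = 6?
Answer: -38440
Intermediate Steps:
w = 9/2 (w = -3/2 + 6 = 9/2 ≈ 4.5000)
V = -20
y(b) = 155/2 (y(b) = (9/2 - 20)*(-5) = -31/2*(-5) = 155/2)
(y(8)*O(7, 0))*(-62) = ((155/2)*8)*(-62) = 620*(-62) = -38440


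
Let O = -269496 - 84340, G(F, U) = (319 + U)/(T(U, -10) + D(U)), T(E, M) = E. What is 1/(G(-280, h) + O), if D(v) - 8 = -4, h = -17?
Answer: -13/4600170 ≈ -2.8260e-6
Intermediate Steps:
D(v) = 4 (D(v) = 8 - 4 = 4)
G(F, U) = (319 + U)/(4 + U) (G(F, U) = (319 + U)/(U + 4) = (319 + U)/(4 + U))
O = -353836
1/(G(-280, h) + O) = 1/((319 - 17)/(4 - 17) - 353836) = 1/(302/(-13) - 353836) = 1/(-1/13*302 - 353836) = 1/(-302/13 - 353836) = 1/(-4600170/13) = -13/4600170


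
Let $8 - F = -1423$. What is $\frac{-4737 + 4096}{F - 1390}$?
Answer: $- \frac{641}{41} \approx -15.634$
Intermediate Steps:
$F = 1431$ ($F = 8 - -1423 = 8 + 1423 = 1431$)
$\frac{-4737 + 4096}{F - 1390} = \frac{-4737 + 4096}{1431 - 1390} = - \frac{641}{41}$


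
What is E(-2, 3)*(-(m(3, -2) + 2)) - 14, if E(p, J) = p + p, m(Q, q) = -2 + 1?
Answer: -10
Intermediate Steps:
m(Q, q) = -1
E(p, J) = 2*p
E(-2, 3)*(-(m(3, -2) + 2)) - 14 = (2*(-2))*(-(-1 + 2)) - 14 = -(-4) - 14 = -4*(-1) - 14 = 4 - 14 = -10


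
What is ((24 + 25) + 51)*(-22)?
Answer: -2200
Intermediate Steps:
((24 + 25) + 51)*(-22) = (49 + 51)*(-22) = 100*(-22) = -2200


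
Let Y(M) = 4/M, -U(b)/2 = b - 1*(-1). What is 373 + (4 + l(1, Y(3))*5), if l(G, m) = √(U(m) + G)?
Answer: 377 + 5*I*√33/3 ≈ 377.0 + 9.5743*I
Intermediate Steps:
U(b) = -2 - 2*b (U(b) = -2*(b - 1*(-1)) = -2*(b + 1) = -2*(1 + b) = -2 - 2*b)
l(G, m) = √(-2 + G - 2*m) (l(G, m) = √((-2 - 2*m) + G) = √(-2 + G - 2*m))
373 + (4 + l(1, Y(3))*5) = 373 + (4 + √(-2 + 1 - 8/3)*5) = 373 + (4 + √(-11/3)*5) = 373 + (4 + (I*√33/3)*5) = 373 + (4 + 5*I*√33/3) = 377 + 5*I*√33/3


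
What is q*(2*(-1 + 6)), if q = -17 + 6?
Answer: -110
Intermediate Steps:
q = -11
q*(2*(-1 + 6)) = -22*(-1 + 6) = -22*5 = -11*10 = -110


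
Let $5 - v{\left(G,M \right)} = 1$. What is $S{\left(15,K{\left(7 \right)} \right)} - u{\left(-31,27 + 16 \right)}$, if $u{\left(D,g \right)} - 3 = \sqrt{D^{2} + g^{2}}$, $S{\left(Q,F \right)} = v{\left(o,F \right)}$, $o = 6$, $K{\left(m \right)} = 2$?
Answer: $1 - \sqrt{2810} \approx -52.009$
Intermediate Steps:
$v{\left(G,M \right)} = 4$ ($v{\left(G,M \right)} = 5 - 1 = 4$)
$S{\left(Q,F \right)} = 4$
$u{\left(D,g \right)} = 3 + \sqrt{D^{2} + g^{2}}$
$S{\left(15,K{\left(7 \right)} \right)} - u{\left(-31,27 + 16 \right)} = 4 - \left(3 + \sqrt{\left(-31\right)^{2} + \left(27 + 16\right)^{2}}\right) = 4 - \left(3 + \sqrt{961 + 43^{2}}\right) = 4 - \left(3 + \sqrt{961 + 1849}\right) = 4 - \left(3 + \sqrt{2810}\right) = 1 - \sqrt{2810}$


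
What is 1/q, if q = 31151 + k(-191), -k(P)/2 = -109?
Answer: 1/31369 ≈ 3.1879e-5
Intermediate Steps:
k(P) = 218 (k(P) = -2*(-109) = 218)
q = 31369 (q = 31151 + 218 = 31369)
1/q = 1/31369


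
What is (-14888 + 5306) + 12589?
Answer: 3007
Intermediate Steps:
(-14888 + 5306) + 12589 = -9582 + 12589 = 3007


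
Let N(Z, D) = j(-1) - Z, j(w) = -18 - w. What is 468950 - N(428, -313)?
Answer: 469395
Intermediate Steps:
N(Z, D) = -17 - Z (N(Z, D) = (-18 - 1*(-1)) - Z = (-18 + 1) - Z = -17 - Z)
468950 - N(428, -313) = 468950 - (-17 - 1*428) = 468950 - (-17 - 428) = 468950 - 1*(-445) = 468950 + 445 = 469395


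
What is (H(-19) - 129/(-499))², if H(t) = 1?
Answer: 394384/249001 ≈ 1.5839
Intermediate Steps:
(H(-19) - 129/(-499))² = (1 - 129/(-499))² = (1 - 129*(-1/499))² = (1 + 129/499)² = (628/499)² = 394384/249001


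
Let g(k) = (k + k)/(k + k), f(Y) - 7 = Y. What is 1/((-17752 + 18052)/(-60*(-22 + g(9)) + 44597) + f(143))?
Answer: 45857/6878850 ≈ 0.0066664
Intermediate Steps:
f(Y) = 7 + Y
g(k) = 1 (g(k) = (2*k)/((2*k)) = (2*k)*(1/(2*k)) = 1)
1/((-17752 + 18052)/(-60*(-22 + g(9)) + 44597) + f(143)) = 1/((-17752 + 18052)/(-60*(-22 + 1) + 44597) + (7 + 143)) = 1/(300/(-60*(-21) + 44597) + 150) = 1/(300/(1260 + 44597) + 150) = 1/(300/45857 + 150) = 1/(6878850/45857) = 45857/6878850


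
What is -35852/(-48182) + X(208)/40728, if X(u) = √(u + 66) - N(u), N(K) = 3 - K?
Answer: 735028783/981178248 + √274/40728 ≈ 0.74954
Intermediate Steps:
X(u) = -3 + u + √(66 + u) (X(u) = √(u + 66) - (3 - u) = √(66 + u) + (-3 + u) = -3 + u + √(66 + u))
-35852/(-48182) + X(208)/40728 = -35852/(-48182) + (-3 + 208 + √(66 + 208))/40728 = -35852*(-1/48182) + (-3 + 208 + √274)*(1/40728) = 17926/24091 + (205 + √274)*(1/40728) = 17926/24091 + (205/40728 + √274/40728) = 735028783/981178248 + √274/40728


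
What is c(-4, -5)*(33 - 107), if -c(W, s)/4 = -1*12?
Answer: -3552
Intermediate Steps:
c(W, s) = 48 (c(W, s) = -(-4)*12 = -4*(-12) = 48)
c(-4, -5)*(33 - 107) = 48*(33 - 107) = 48*(-74) = -3552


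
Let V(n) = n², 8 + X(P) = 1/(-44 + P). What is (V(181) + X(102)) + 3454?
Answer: 2100007/58 ≈ 36207.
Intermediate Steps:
X(P) = -8 + 1/(-44 + P)
(V(181) + X(102)) + 3454 = (181² + (353 - 8*102)/(-44 + 102)) + 3454 = (32761 + (353 - 816)/58) + 3454 = (32761 + (1/58)*(-463)) + 3454 = (32761 - 463/58) + 3454 = 1899675/58 + 3454 = 2100007/58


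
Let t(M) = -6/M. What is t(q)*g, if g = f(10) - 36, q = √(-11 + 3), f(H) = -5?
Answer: -123*I*√2/2 ≈ -86.974*I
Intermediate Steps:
q = 2*I*√2 (q = √(-8) = 2*I*√2 ≈ 2.8284*I)
g = -41 (g = -5 - 36 = -41)
t(q)*g = -6*(-I*√2/4)*(-41) = -(-3)*I*√2/2*(-41) = (3*I*√2/2)*(-41) = -123*I*√2/2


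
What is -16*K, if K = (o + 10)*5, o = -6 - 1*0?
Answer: -320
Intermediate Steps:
o = -6 (o = -6 + 0 = -6)
K = 20 (K = (-6 + 10)*5 = 4*5 = 20)
-16*K = -16*20 = -320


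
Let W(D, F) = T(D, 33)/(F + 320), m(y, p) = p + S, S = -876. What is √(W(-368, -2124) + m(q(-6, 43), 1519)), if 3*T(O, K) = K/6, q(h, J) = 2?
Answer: √155646906/492 ≈ 25.357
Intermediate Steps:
T(O, K) = K/18 (T(O, K) = (K/6)/3 = K/18)
m(y, p) = -876 + p (m(y, p) = p - 876 = -876 + p)
W(D, F) = 11/(6*(320 + F)) (W(D, F) = ((1/18)*33)/(F + 320) = 11/(6*(320 + F)))
√(W(-368, -2124) + m(q(-6, 43), 1519)) = √(11/(6*(320 - 2124)) + (-876 + 1519)) = √((11/6)/(-1804) + 643) = √((11/6)*(-1/1804) + 643) = √(-1/984 + 643) = √(632711/984) = √155646906/492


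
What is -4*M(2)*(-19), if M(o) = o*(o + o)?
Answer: 608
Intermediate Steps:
M(o) = 2*o² (M(o) = o*(2*o) = 2*o²)
-4*M(2)*(-19) = -8*2²*(-19) = -8*4*(-19) = -4*8*(-19) = -32*(-19) = 608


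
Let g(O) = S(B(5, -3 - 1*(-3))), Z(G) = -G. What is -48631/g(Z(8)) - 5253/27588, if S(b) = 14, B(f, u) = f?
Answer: -223617595/64372 ≈ -3473.8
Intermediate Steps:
g(O) = 14
-48631/g(Z(8)) - 5253/27588 = -48631/14 - 5253/27588 = -48631*1/14 - 5253*1/27588 = -48631/14 - 1751/9196 = -223617595/64372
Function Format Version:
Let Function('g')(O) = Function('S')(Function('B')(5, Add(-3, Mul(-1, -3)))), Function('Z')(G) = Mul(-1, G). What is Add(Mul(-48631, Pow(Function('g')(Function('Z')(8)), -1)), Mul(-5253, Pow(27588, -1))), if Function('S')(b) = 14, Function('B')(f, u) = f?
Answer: Rational(-223617595, 64372) ≈ -3473.8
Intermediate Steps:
Function('g')(O) = 14
Add(Mul(-48631, Pow(Function('g')(Function('Z')(8)), -1)), Mul(-5253, Pow(27588, -1))) = Add(Mul(-48631, Pow(14, -1)), Mul(-5253, Pow(27588, -1))) = Add(Mul(-48631, Rational(1, 14)), Mul(-5253, Rational(1, 27588))) = Add(Rational(-48631, 14), Rational(-1751, 9196)) = Rational(-223617595, 64372)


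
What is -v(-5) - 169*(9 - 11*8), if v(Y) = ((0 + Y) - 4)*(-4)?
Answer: 13315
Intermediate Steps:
v(Y) = 16 - 4*Y (v(Y) = (Y - 4)*(-4) = (-4 + Y)*(-4) = 16 - 4*Y)
-v(-5) - 169*(9 - 11*8) = -(16 - 4*(-5)) - 169*(9 - 11*8) = -(16 + 20) - 169*(9 - 88) = -1*36 - 169*(-79) = -36 + 13351 = 13315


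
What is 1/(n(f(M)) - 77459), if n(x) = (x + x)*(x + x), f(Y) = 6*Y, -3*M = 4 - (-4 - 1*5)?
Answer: -1/74755 ≈ -1.3377e-5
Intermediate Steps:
M = -13/3 (M = -(4 - (-4 - 1*5))/3 = -(4 - (-4 - 5))/3 = -(4 - 1*(-9))/3 = -(4 + 9)/3 = -⅓*13 = -13/3 ≈ -4.3333)
n(x) = 4*x² (n(x) = (2*x)*(2*x) = 4*x²)
1/(n(f(M)) - 77459) = 1/(4*(6*(-13/3))² - 77459) = 1/(4*(-26)² - 77459) = 1/(4*676 - 77459) = 1/(2704 - 77459) = 1/(-74755) = -1/74755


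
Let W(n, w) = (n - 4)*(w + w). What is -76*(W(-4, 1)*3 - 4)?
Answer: 3952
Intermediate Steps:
W(n, w) = 2*w*(-4 + n) (W(n, w) = (-4 + n)*(2*w) = 2*w*(-4 + n))
-76*(W(-4, 1)*3 - 4) = -76*((2*1*(-4 - 4))*3 - 4) = -76*((2*1*(-8))*3 - 4) = -76*(-16*3 - 4) = -76*(-48 - 4) = -76*(-52) = 3952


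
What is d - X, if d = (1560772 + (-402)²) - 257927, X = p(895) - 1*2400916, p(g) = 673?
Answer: 3864692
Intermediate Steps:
X = -2400243 (X = 673 - 1*2400916 = 673 - 2400916 = -2400243)
d = 1464449 (d = (1560772 + 161604) - 257927 = 1722376 - 257927 = 1464449)
d - X = 1464449 - 1*(-2400243) = 1464449 + 2400243 = 3864692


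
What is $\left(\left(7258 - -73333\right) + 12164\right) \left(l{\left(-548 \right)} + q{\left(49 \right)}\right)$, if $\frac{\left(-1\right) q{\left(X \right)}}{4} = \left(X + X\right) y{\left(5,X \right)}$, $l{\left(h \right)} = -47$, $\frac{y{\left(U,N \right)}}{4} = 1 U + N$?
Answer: $-7858110845$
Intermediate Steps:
$y{\left(U,N \right)} = 4 N + 4 U$ ($y{\left(U,N \right)} = 4 \left(1 U + N\right) = 4 \left(U + N\right) = 4 \left(N + U\right) = 4 N + 4 U$)
$q{\left(X \right)} = - 8 X \left(20 + 4 X\right)$ ($q{\left(X \right)} = - 4 \left(X + X\right) \left(4 X + 4 \cdot 5\right) = - 4 \cdot 2 X \left(4 X + 20\right) = - 4 \cdot 2 X \left(20 + 4 X\right) = - 8 X \left(20 + 4 X\right)$)
$\left(\left(7258 - -73333\right) + 12164\right) \left(l{\left(-548 \right)} + q{\left(49 \right)}\right) = \left(\left(7258 - -73333\right) + 12164\right) \left(-47 - 1568 \left(5 + 49\right)\right) = \left(\left(7258 + 73333\right) + 12164\right) \left(-47 - 1568 \cdot 54\right) = \left(80591 + 12164\right) \left(-47 - 84672\right) = 92755 \left(-84719\right) = -7858110845$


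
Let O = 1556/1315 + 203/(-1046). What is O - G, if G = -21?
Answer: 30245921/1375490 ≈ 21.989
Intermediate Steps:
O = 1360631/1375490 (O = 1556*(1/1315) + 203*(-1/1046) = 1556/1315 - 203/1046 = 1360631/1375490 ≈ 0.98920)
O - G = 1360631/1375490 - 1*(-21) = 1360631/1375490 + 21 = 30245921/1375490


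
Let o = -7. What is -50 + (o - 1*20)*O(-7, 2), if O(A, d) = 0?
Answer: -50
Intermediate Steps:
-50 + (o - 1*20)*O(-7, 2) = -50 + (-7 - 1*20)*0 = -50 + (-7 - 20)*0 = -50 - 27*0 = -50 + 0 = -50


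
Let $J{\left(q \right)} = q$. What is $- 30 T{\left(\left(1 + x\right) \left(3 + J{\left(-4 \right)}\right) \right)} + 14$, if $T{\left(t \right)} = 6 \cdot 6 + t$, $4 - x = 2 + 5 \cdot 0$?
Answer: $-976$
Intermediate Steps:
$x = 2$ ($x = 4 - \left(2 + 5 \cdot 0\right) = 4 - \left(2 + 0\right) = 4 - 2 = 2$)
$T{\left(t \right)} = 36 + t$
$- 30 T{\left(\left(1 + x\right) \left(3 + J{\left(-4 \right)}\right) \right)} + 14 = - 30 \left(36 + \left(1 + 2\right) \left(3 - 4\right)\right) + 14 = - 30 \left(36 + 3 \left(-1\right)\right) + 14 = - 30 \left(36 - 3\right) + 14 = \left(-30\right) 33 + 14 = -990 + 14 = -976$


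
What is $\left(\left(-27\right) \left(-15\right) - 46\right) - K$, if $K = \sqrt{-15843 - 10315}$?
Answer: $359 - i \sqrt{26158} \approx 359.0 - 161.73 i$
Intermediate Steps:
$K = i \sqrt{26158}$ ($K = \sqrt{-15843 - 10315} = \sqrt{-26158} = i \sqrt{26158} \approx 161.73 i$)
$\left(\left(-27\right) \left(-15\right) - 46\right) - K = \left(\left(-27\right) \left(-15\right) - 46\right) - i \sqrt{26158} = \left(405 - 46\right) - i \sqrt{26158} = 359 - i \sqrt{26158}$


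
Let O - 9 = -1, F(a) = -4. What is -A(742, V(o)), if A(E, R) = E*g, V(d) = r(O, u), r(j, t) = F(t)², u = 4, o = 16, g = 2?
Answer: -1484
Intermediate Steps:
O = 8 (O = 9 - 1 = 8)
r(j, t) = 16 (r(j, t) = (-4)² = 16)
V(d) = 16
A(E, R) = 2*E (A(E, R) = E*2 = 2*E)
-A(742, V(o)) = -2*742 = -1*1484 = -1484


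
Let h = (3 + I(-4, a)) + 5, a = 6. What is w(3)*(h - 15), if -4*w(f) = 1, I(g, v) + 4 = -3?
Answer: 7/2 ≈ 3.5000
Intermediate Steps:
I(g, v) = -7 (I(g, v) = -4 - 3 = -7)
w(f) = -¼ (w(f) = -¼*1 = -¼)
h = 1 (h = (3 - 7) + 5 = -4 + 5 = 1)
w(3)*(h - 15) = -(1 - 15)/4 = -¼*(-14) = 7/2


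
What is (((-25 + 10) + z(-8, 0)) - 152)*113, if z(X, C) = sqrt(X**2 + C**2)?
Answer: -17967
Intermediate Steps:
z(X, C) = sqrt(C**2 + X**2)
(((-25 + 10) + z(-8, 0)) - 152)*113 = (((-25 + 10) + sqrt(0**2 + (-8)**2)) - 152)*113 = ((-15 + sqrt(0 + 64)) - 152)*113 = ((-15 + sqrt(64)) - 152)*113 = ((-15 + 8) - 152)*113 = (-7 - 152)*113 = -159*113 = -17967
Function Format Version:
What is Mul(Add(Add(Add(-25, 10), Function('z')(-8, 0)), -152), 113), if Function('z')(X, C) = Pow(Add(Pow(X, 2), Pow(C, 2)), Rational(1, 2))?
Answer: -17967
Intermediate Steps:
Function('z')(X, C) = Pow(Add(Pow(C, 2), Pow(X, 2)), Rational(1, 2))
Mul(Add(Add(Add(-25, 10), Function('z')(-8, 0)), -152), 113) = Mul(Add(Add(Add(-25, 10), Pow(Add(Pow(0, 2), Pow(-8, 2)), Rational(1, 2))), -152), 113) = Mul(Add(Add(-15, Pow(Add(0, 64), Rational(1, 2))), -152), 113) = Mul(Add(Add(-15, Pow(64, Rational(1, 2))), -152), 113) = Mul(Add(Add(-15, 8), -152), 113) = Mul(Add(-7, -152), 113) = Mul(-159, 113) = -17967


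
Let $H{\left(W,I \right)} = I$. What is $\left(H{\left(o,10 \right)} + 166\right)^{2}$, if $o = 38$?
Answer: $30976$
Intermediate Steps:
$\left(H{\left(o,10 \right)} + 166\right)^{2} = \left(10 + 166\right)^{2} = 176^{2} = 30976$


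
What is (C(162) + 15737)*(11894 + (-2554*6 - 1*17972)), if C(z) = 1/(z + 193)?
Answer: -119565183672/355 ≈ -3.3680e+8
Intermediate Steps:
C(z) = 1/(193 + z)
(C(162) + 15737)*(11894 + (-2554*6 - 1*17972)) = (1/(193 + 162) + 15737)*(11894 + (-2554*6 - 1*17972)) = (1/355 + 15737)*(11894 + (-15324 - 17972)) = (1/355 + 15737)*(11894 - 33296) = (5586636/355)*(-21402) = -119565183672/355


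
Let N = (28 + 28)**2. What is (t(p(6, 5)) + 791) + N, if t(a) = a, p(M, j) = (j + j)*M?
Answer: 3987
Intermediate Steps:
N = 3136 (N = 56**2 = 3136)
p(M, j) = 2*M*j (p(M, j) = (2*j)*M = 2*M*j)
(t(p(6, 5)) + 791) + N = (2*6*5 + 791) + 3136 = (60 + 791) + 3136 = 851 + 3136 = 3987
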